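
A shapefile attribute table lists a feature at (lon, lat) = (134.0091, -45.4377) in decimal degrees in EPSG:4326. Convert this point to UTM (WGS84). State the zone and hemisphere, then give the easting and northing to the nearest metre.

Zone 53S: E 422499 m, N 4967947 m

Longitude 134.0091° lies in the 6° band [132°, 138°), giving zone 53; latitude is south of the equator, so 53S.
Zone 53 central meridian λ₀ = 6×53 − 183 = 135°; Δλ = -0.9909°.
Transverse Mercator on WGS84 with k₀ = 0.9996 gives E = 422498.876 m, N = 4967947.294 m.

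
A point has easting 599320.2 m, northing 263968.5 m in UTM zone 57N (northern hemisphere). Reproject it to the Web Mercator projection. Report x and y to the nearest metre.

Unproject from UTM 57N (λ₀ = 159°) → φ = 2.38790007°, λ = 159.89329979°.
Web Mercator (R = 6378137 m): x = 17799240.714 m, y = 265896.806 m.

x 17799241 m, y 265897 m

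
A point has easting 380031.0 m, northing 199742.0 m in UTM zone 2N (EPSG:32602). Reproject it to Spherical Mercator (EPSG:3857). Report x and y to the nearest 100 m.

x -19155700 m, y 201200 m

Unproject from UTM 2N (λ₀ = -171°) → φ = 1.80680037°, λ = -172.07859980°.
Web Mercator (R = 6378137 m): x = -19155702.106 m, y = 201165.441 m.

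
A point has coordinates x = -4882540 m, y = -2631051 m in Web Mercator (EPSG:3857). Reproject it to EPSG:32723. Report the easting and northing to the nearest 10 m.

E 616780 m, N 7456910 m

Web Mercator inverse (R = 6378137 m) → φ = -22.99199833°, λ = -43.86060307°.
UTM 23S forward: E = 616779.404 m, N = 7456912.429 m.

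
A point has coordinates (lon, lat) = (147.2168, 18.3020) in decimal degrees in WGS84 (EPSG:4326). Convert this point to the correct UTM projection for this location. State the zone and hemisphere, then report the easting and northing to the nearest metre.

Longitude 147.2168° lies in the 6° band [144°, 150°), giving zone 55; latitude is north of the equator, so 55N.
Zone 55 central meridian λ₀ = 6×55 − 183 = 147°; Δλ = +0.2168°.
Transverse Mercator on WGS84 with k₀ = 0.9996 gives E = 522911.675 m, N = 2023611.784 m.

Zone 55N: E 522912 m, N 2023612 m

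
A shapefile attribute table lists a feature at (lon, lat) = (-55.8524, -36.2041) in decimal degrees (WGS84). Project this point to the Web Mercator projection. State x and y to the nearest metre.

Web Mercator is spherical with R = a = 6378137 m.
x = R·λ = 6378137 × -0.974808275 = -6217460.728 m.
y = R·ln tan(π/4 + φ/2) = 6378137 × -0.678684337 = -4328741.682 m.

x -6217461 m, y -4328742 m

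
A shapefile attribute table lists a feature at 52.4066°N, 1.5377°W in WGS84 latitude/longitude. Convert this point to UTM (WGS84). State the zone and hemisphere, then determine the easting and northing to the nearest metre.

Zone 30N: E 599473 m, N 5807269 m

Longitude -1.5377° lies in the 6° band [-6°, 0°), giving zone 30; latitude is north of the equator, so 30N.
Zone 30 central meridian λ₀ = 6×30 − 183 = -3°; Δλ = +1.4623°.
Transverse Mercator on WGS84 with k₀ = 0.9996 gives E = 599472.885 m, N = 5807268.884 m.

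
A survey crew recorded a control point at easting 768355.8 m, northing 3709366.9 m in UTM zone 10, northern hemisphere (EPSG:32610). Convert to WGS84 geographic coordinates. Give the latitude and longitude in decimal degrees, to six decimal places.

lat 33.490200°, lon -120.111700°

Zone 10N: λ₀ = -123°, k₀ = 0.9996, false easting 500000 m.
Meridian distance M = (N − FN)/k₀ = 3710851.2 m.
Inverse transverse Mercator on WGS84 gives φ = 33.49019977°, λ = -120.11170048°.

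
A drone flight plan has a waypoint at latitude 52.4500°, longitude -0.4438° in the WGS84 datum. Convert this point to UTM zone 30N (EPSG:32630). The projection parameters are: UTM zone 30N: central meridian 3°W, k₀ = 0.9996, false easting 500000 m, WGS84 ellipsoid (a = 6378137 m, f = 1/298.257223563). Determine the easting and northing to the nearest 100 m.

E 673700 m, N 5814200 m

Zone 30 central meridian λ₀ = 6×30 − 183 = -3°; Δλ = +2.5562°.
Transverse Mercator on WGS84 with k₀ = 0.9996 gives E = 673704.704 m, N = 5814163.363 m.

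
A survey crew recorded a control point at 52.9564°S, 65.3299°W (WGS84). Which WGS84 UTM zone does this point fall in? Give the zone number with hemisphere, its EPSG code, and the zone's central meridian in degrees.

UTM zone = ⌊(λ + 180)/6⌋ + 1; -65.3299° ∈ [-66°, -60°) → zone 20.
Hemisphere: S (φ < 0).
Central meridian λ₀ = 6×20 − 183 = -63°.
EPSG code: 32720.

Zone 20S (EPSG:32720), central meridian -63°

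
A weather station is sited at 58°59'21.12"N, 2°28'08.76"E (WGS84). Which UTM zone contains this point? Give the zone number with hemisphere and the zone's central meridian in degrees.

UTM zone = ⌊(λ + 180)/6⌋ + 1; 2.4691° ∈ [0°, 6°) → zone 31.
Hemisphere: N (φ ≥ 0).
Central meridian λ₀ = 6×31 − 183 = 3°.

Zone 31N, central meridian 3°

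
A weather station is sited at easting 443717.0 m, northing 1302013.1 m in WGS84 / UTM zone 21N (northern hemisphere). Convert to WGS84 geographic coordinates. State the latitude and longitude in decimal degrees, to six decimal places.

Zone 21N: λ₀ = -57°, k₀ = 0.9996, false easting 500000 m.
Meridian distance M = (N − FN)/k₀ = 1302534.1 m.
Inverse transverse Mercator on WGS84 gives φ = 11.77760032°, λ = -57.51660010°.

lat 11.777600°, lon -57.516600°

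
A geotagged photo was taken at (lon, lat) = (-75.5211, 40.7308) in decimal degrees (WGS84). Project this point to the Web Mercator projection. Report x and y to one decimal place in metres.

x -8406970.4 m, y 4972715.4 m

Web Mercator is spherical with R = a = 6378137 m.
x = R·λ = 6378137 × -1.318091850 = -8406970.396 m.
y = R·ln tan(π/4 + φ/2) = 6378137 × 0.779650147 = 4972715.447 m.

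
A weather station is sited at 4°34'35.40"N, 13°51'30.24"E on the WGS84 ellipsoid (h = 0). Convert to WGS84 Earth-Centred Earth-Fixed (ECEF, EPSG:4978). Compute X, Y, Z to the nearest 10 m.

WGS84: a = 6378137 m, e² = 0.006694380; N(φ) = a/√(1−e²sin²φ) = 6378272.921 m.
X = (N+h)·cosφ·cosλ = 6172861.554 m; Y = (N+h)·cosφ·sinλ = 1522873.312 m; Z = (N(1−e²)+h)·sinφ = 505516.024 m.

X 6172860 m, Y 1522870 m, Z 505520 m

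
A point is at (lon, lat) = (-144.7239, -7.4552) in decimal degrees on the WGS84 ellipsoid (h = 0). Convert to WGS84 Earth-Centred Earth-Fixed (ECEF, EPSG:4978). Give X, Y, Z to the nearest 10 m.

X -5163250 m, Y -3652550 m, Z -822080 m

WGS84: a = 6378137 m, e² = 0.006694380; N(φ) = a/√(1−e²sin²φ) = 6378496.445 m.
X = (N+h)·cosφ·cosλ = -5163248.736 m; Y = (N+h)·cosφ·sinλ = -3652551.348 m; Z = (N(1−e²)+h)·sinφ = -822075.497 m.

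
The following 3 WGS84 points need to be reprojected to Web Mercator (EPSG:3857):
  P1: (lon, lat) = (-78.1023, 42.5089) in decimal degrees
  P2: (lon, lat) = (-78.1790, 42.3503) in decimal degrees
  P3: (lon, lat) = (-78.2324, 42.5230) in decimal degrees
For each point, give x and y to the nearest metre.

P1: x -8694308 m, y 5237518 m; P2: x -8702846 m, y 5213598 m; P3: x -8708791 m, y 5239647 m

Web Mercator: x = R·λ, y = R·ln tan(π/4+φ/2), R = 6378137 m.
P1 (42.5089°, -78.1023°) → (-8694308.266, 5237517.666) m.
P2 (42.3503°, -78.1790°) → (-8702846.471, 5213597.978) m.
P3 (42.5230°, -78.2324°) → (-8708790.932, 5239647.130) m.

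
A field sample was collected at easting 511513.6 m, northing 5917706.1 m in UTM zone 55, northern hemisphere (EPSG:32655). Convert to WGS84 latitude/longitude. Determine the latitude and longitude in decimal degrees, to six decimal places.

Zone 55N: λ₀ = 147°, k₀ = 0.9996, false easting 500000 m.
Meridian distance M = (N − FN)/k₀ = 5920074.1 m.
Inverse transverse Mercator on WGS84 gives φ = 53.40830022°, λ = 147.17320059°.

lat 53.408300°, lon 147.173201°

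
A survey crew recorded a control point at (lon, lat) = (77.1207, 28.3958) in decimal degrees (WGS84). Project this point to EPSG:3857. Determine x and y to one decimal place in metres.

x 8585037.1 m, y 3298967.4 m

Web Mercator is spherical with R = a = 6378137 m.
x = R·λ = 6378137 × 1.346010136 = 8585037.054 m.
y = R·ln tan(π/4 + φ/2) = 6378137 × 0.517230562 = 3298967.383 m.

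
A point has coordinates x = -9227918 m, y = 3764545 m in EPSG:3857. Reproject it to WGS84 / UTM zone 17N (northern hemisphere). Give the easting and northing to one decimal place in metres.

E 320935.6 m, N 3543048.6 m

Web Mercator inverse (R = 6378137 m) → φ = 32.00940315°, λ = -82.89579780°.
UTM 17N forward: E = 320935.619 m, N = 3543048.578 m.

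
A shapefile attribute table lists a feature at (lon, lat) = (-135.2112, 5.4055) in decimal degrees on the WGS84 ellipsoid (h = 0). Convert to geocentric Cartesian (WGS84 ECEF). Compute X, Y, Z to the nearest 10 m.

X -4506620 m, Y -4473520 m, Z 596840 m

WGS84: a = 6378137 m, e² = 0.006694380; N(φ) = a/√(1−e²sin²φ) = 6378326.466 m.
X = (N+h)·cosφ·cosλ = -4506621.469 m; Y = (N+h)·cosφ·sinλ = -4473519.305 m; Z = (N(1−e²)+h)·sinφ = 596840.695 m.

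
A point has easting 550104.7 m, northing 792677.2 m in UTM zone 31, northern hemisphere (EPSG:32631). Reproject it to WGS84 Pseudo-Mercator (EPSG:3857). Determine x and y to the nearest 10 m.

x 384480 m, y 800360 m

Unproject from UTM 31N (λ₀ = 3°) → φ = 7.17100035°, λ = 3.45379983°.
Web Mercator (R = 6378137 m): x = 384475.238 m, y = 800364.384 m.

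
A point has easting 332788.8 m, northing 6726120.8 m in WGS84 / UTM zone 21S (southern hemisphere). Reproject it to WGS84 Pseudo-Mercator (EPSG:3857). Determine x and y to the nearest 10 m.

x -6537390 m, y -3450120 m

Unproject from UTM 21S (λ₀ = -57°) → φ = -29.58350039°, λ = -58.72639950°.
Web Mercator (R = 6378137 m): x = -6537392.889 m, y = -3450124.265 m.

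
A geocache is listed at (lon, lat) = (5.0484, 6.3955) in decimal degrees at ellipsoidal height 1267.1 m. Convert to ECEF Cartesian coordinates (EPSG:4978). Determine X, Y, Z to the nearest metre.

X 6315372 m, Y 557900 m, Z 705881 m

WGS84: a = 6378137 m, e² = 0.006694380; N(φ) = a/√(1−e²sin²φ) = 6378401.911 m.
X = (N+h)·cosφ·cosλ = 6315371.719 m; Y = (N+h)·cosφ·sinλ = 557899.507 m; Z = (N(1−e²)+h)·sinφ = 705880.626 m.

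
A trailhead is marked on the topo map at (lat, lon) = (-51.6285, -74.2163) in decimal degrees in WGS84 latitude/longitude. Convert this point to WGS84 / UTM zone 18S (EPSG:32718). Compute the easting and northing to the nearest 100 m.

Zone 18 central meridian λ₀ = 6×18 − 183 = -75°; Δλ = +0.7837°.
Transverse Mercator on WGS84 with k₀ = 0.9996 gives E = 554245.262 m, N = 4279988.900 m.

E 554200 m, N 4280000 m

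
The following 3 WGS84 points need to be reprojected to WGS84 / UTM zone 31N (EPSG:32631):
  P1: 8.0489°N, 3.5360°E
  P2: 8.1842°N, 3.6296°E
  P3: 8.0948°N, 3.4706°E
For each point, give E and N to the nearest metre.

UTM zone 31N: λ₀ = 3°, k₀ = 0.9996.
P1 (8.0489°, 3.5360°) → (559060.538, 889742.510) m.
P2 (8.1842°, 3.6296°) → (569351.258, 904715.782) m.
P3 (8.0948°, 3.4706°) → (551848.251, 894808.145) m.

P1: E 559061 m, N 889743 m; P2: E 569351 m, N 904716 m; P3: E 551848 m, N 894808 m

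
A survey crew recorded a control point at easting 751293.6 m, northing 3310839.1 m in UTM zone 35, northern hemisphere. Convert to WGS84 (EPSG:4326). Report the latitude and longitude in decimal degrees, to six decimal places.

lat 29.902600°, lon 29.602500°

Zone 35N: λ₀ = 27°, k₀ = 0.9996, false easting 500000 m.
Meridian distance M = (N − FN)/k₀ = 3312164.0 m.
Inverse transverse Mercator on WGS84 gives φ = 29.90259972°, λ = 29.60249968°.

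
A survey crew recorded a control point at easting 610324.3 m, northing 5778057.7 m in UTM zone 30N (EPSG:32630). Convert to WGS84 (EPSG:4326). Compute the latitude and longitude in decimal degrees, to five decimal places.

lat 52.14200°, lon -1.38780°

Zone 30N: λ₀ = -3°, k₀ = 0.9996, false easting 500000 m.
Meridian distance M = (N − FN)/k₀ = 5780369.8 m.
Inverse transverse Mercator on WGS84 gives φ = 52.14200021°, λ = -1.38779984°.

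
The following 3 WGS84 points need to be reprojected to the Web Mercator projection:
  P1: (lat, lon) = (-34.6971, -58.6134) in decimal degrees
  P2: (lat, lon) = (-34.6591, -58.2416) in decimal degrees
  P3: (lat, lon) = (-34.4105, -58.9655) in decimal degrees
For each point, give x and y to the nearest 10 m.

P1: x -6524810 m, y -4122790 m; P2: x -6483430 m, y -4117650 m; P3: x -6564010 m, y -4084060 m

Web Mercator: x = R·λ, y = R·ln tan(π/4+φ/2), R = 6378137 m.
P1 (-34.6971°, -58.6134°) → (-6524813.842, -4122794.052) m.
P2 (-34.6591°, -58.2416°) → (-6483425.255, -4117650.158) m.
P3 (-34.4105°, -58.9655°) → (-6564009.434, -4084056.238) m.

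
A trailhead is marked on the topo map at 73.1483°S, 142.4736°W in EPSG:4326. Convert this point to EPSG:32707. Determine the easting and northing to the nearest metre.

E 452322 m, N 1882390 m

Zone 7 central meridian λ₀ = 6×7 − 183 = -141°; Δλ = -1.4736°.
Transverse Mercator on WGS84 with k₀ = 0.9996 gives E = 452322.408 m, N = 1882389.963 m.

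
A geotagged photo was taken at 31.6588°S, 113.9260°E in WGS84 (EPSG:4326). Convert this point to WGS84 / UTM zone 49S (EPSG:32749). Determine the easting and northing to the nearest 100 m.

E 777400 m, N 6493700 m

Zone 49 central meridian λ₀ = 6×49 − 183 = 111°; Δλ = +2.9260°.
Transverse Mercator on WGS84 with k₀ = 0.9996 gives E = 777449.456 m, N = 6493662.398 m.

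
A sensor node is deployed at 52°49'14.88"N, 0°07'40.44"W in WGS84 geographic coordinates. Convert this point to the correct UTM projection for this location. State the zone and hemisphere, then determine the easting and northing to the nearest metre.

Zone 30N: E 693523 m, N 5856202 m

Longitude -0.1279° lies in the 6° band [-6°, 0°), giving zone 30; latitude is north of the equator, so 30N.
Zone 30 central meridian λ₀ = 6×30 − 183 = -3°; Δλ = +2.8721°.
Transverse Mercator on WGS84 with k₀ = 0.9996 gives E = 693522.984 m, N = 5856202.284 m.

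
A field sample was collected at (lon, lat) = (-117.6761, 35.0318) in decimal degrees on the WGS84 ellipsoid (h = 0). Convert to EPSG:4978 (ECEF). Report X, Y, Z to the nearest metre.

WGS84: a = 6378137 m, e² = 0.006694380; N(φ) = a/√(1−e²sin²φ) = 6385183.348 m.
X = (N+h)·cosφ·cosλ = -2428450.113 m; Y = (N+h)·cosφ·sinλ = -4630207.644 m; Z = (N(1−e²)+h)·sinφ = 3640756.250 m.

X -2428450 m, Y -4630208 m, Z 3640756 m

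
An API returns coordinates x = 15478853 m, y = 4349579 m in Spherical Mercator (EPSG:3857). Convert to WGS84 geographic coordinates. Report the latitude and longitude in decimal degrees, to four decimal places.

R = 6378137 m. λ = x/R = 139.04890231°.
φ = 2·arctan(exp(y/R)) − 90° = 2·arctan(1.97773) − 90° = 36.35499699°.

lat 36.3550°, lon 139.0489°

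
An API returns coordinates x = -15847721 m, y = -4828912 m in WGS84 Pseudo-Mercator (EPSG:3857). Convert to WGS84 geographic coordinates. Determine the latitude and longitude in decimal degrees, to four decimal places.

lat -39.7447°, lon -142.3625°

R = 6378137 m. λ = x/R = -142.36249993°.
φ = 2·arctan(exp(y/R)) − 90° = 2·arctan(0.46902) − 90° = -39.74470111°.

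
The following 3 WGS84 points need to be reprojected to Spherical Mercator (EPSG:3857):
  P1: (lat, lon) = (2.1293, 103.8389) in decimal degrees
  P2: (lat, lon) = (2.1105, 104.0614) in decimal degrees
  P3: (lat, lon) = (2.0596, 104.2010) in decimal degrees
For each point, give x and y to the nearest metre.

Web Mercator: x = R·λ, y = R·ln tan(π/4+φ/2), R = 6378137 m.
P1 (2.1293°, 103.8389°) → (11559293.473, 237087.172) m.
P2 (2.1105°, 104.0614°) → (11584062.059, 234992.932) m.
P3 (2.0596°, 104.2010°) → (11599602.260, 229323.016) m.

P1: x 11559293 m, y 237087 m; P2: x 11584062 m, y 234993 m; P3: x 11599602 m, y 229323 m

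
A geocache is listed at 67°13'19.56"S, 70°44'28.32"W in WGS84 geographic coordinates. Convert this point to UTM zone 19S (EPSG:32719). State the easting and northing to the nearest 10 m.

Zone 19 central meridian λ₀ = 6×19 − 183 = -69°; Δλ = -1.7412°.
Transverse Mercator on WGS84 with k₀ = 0.9996 gives E = 424780.737 m, N = 2542806.546 m.

E 424780 m, N 2542810 m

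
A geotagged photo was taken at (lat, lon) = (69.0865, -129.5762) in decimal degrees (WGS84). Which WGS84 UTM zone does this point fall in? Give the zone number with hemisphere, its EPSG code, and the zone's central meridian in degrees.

Zone 9N (EPSG:32609), central meridian -129°

UTM zone = ⌊(λ + 180)/6⌋ + 1; -129.5762° ∈ [-132°, -126°) → zone 9.
Hemisphere: N (φ ≥ 0).
Central meridian λ₀ = 6×9 − 183 = -129°.
EPSG code: 32609.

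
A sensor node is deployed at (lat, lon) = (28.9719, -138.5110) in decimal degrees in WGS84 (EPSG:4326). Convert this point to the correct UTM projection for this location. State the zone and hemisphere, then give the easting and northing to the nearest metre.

Longitude -138.5110° lies in the 6° band [-144°, -138°), giving zone 7; latitude is north of the equator, so 7N.
Zone 7 central meridian λ₀ = 6×7 − 183 = -141°; Δλ = +2.4890°.
Transverse Mercator on WGS84 with k₀ = 0.9996 gives E = 742534.750 m, N = 3207425.131 m.

Zone 7N: E 742535 m, N 3207425 m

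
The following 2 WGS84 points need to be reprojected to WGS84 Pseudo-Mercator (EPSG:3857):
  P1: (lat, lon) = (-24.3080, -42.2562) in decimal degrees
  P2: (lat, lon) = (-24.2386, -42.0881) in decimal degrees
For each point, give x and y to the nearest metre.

Web Mercator: x = R·λ, y = R·ln tan(π/4+φ/2), R = 6378137 m.
P1 (-24.3080°, -42.2562°) → (-4703938.667, -2790984.416) m.
P2 (-24.2386°, -42.0881°) → (-4685225.860, -2782509.629) m.

P1: x -4703939 m, y -2790984 m; P2: x -4685226 m, y -2782510 m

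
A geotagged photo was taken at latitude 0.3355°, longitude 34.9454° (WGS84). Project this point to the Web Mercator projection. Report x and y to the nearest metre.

x 3890104 m, y 37348 m

Web Mercator is spherical with R = a = 6378137 m.
x = R·λ = 6378137 × 0.609912288 = 3890104.134 m.
y = R·ln tan(π/4 + φ/2) = 6378137 × 0.005855613 = 37347.903 m.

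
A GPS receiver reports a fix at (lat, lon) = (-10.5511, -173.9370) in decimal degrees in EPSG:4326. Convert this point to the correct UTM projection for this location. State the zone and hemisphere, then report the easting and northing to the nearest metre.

Longitude -173.9370° lies in the 6° band [-174°, -168°), giving zone 2; latitude is south of the equator, so 2S.
Zone 2 central meridian λ₀ = 6×2 − 183 = -171°; Δλ = -2.9370°.
Transverse Mercator on WGS84 with k₀ = 0.9996 gives E = 178542.908 m, N = 8832145.281 m.

Zone 2S: E 178543 m, N 8832145 m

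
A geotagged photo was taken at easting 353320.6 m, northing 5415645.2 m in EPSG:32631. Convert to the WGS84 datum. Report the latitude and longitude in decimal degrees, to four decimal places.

lat 48.8764°, lon 0.9995°

Zone 31N: λ₀ = 3°, k₀ = 0.9996, false easting 500000 m.
Meridian distance M = (N − FN)/k₀ = 5417812.3 m.
Inverse transverse Mercator on WGS84 gives φ = 48.87639989°, λ = 0.99949933°.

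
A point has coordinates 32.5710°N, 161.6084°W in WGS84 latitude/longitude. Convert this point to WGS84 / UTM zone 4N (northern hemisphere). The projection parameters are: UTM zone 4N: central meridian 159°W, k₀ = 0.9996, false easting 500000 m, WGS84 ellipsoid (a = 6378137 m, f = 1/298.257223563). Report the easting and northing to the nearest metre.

Zone 4 central meridian λ₀ = 6×4 − 183 = -159°; Δλ = -2.6084°.
Transverse Mercator on WGS84 with k₀ = 0.9996 gives E = 255125.945 m, N = 3606731.576 m.

E 255126 m, N 3606732 m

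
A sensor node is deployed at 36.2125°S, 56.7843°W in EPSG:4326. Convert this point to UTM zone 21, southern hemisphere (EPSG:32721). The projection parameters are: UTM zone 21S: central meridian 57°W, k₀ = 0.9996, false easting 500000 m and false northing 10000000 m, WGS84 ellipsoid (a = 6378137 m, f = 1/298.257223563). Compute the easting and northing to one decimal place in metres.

Zone 21 central meridian λ₀ = 6×21 − 183 = -57°; Δλ = +0.2157°.
Transverse Mercator on WGS84 with k₀ = 0.9996 gives E = 519388.253 m, N = 5992460.211 m.

E 519388.3 m, N 5992460.2 m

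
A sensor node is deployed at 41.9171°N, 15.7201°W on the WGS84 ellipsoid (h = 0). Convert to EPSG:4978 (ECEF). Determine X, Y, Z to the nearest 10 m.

WGS84: a = 6378137 m, e² = 0.006694380; N(φ) = a/√(1−e²sin²φ) = 6387686.326 m.
X = (N+h)·cosφ·cosλ = 4575371.889 m; Y = (N+h)·cosφ·sinλ = -1287811.117 m; Z = (N(1−e²)+h)·sinφ = 4238756.572 m.

X 4575370 m, Y -1287810 m, Z 4238760 m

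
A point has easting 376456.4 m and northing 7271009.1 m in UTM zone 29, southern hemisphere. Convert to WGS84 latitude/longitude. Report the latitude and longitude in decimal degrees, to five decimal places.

lat -24.67030°, lon -10.22100°

Zone 29S: λ₀ = -9°, k₀ = 0.9996, false easting 500000 m, false northing 10000000 m.
Meridian distance M = (N − FN)/k₀ = -2730082.9 m.
Inverse transverse Mercator on WGS84 gives φ = -24.67030043°, λ = -10.22099956°.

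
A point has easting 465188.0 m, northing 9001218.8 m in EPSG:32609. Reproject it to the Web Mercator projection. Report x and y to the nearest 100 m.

x -14583800 m, y 16261200 m

Unproject from UTM 9N (λ₀ = -129°) → φ = 81.06639961°, λ = -131.00839972°.
Web Mercator (R = 6378137 m): x = -14583788.346 m, y = 16261225.058 m.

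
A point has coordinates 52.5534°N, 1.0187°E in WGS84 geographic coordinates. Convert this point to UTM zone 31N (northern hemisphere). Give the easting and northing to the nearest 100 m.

Zone 31 central meridian λ₀ = 6×31 − 183 = 3°; Δλ = -1.9813°.
Transverse Mercator on WGS84 with k₀ = 0.9996 gives E = 365673.246 m, N = 5824436.059 m.

E 365700 m, N 5824400 m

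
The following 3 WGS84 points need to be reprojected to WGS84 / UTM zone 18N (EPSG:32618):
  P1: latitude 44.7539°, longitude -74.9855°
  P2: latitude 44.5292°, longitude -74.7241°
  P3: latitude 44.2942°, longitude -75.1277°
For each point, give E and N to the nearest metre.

P1: E 501148 m, N 4955613 m; P2: E 521922 m, N 4930690 m; P3: E 489812 m, N 4904558 m

UTM zone 18N: λ₀ = -75°, k₀ = 0.9996.
P1 (44.7539°, -74.9855°) → (501147.703, 4955612.503) m.
P2 (44.5292°, -74.7241°) → (521922.481, 4930689.668) m.
P3 (44.2942°, -75.1277°) → (489812.492, 4904557.760) m.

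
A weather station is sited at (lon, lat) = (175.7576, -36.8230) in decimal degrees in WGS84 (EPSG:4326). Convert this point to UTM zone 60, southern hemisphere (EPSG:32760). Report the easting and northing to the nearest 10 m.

E 389200 m, N 5924040 m

Zone 60 central meridian λ₀ = 6×60 − 183 = 177°; Δλ = -1.2424°.
Transverse Mercator on WGS84 with k₀ = 0.9996 gives E = 389197.961 m, N = 5924042.455 m.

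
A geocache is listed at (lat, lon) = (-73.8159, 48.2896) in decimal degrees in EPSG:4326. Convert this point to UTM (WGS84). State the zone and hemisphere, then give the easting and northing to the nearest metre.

Zone 39S: E 415703 m, N 1806585 m

Longitude 48.2896° lies in the 6° band [48°, 54°), giving zone 39; latitude is south of the equator, so 39S.
Zone 39 central meridian λ₀ = 6×39 − 183 = 51°; Δλ = -2.7104°.
Transverse Mercator on WGS84 with k₀ = 0.9996 gives E = 415702.593 m, N = 1806585.329 m.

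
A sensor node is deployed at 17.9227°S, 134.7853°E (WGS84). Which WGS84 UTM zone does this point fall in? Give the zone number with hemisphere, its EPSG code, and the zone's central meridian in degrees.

Zone 53S (EPSG:32753), central meridian 135°

UTM zone = ⌊(λ + 180)/6⌋ + 1; 134.7853° ∈ [132°, 138°) → zone 53.
Hemisphere: S (φ < 0).
Central meridian λ₀ = 6×53 − 183 = 135°.
EPSG code: 32753.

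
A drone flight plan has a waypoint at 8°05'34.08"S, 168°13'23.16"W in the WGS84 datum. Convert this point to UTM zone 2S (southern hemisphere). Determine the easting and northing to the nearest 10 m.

E 806060 m, N 9104400 m

Zone 2 central meridian λ₀ = 6×2 − 183 = -171°; Δλ = +2.7769°.
Transverse Mercator on WGS84 with k₀ = 0.9996 gives E = 806058.391 m, N = 9104398.225 m.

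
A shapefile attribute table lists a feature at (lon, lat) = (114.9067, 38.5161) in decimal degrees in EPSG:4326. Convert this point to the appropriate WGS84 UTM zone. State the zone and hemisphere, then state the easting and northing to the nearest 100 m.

Longitude 114.9067° lies in the 6° band [114°, 120°), giving zone 50; latitude is north of the equator, so 50N.
Zone 50 central meridian λ₀ = 6×50 − 183 = 117°; Δλ = -2.0933°.
Transverse Mercator on WGS84 with k₀ = 0.9996 gives E = 317500.124 m, N = 4265156.510 m.

Zone 50N: E 317500 m, N 4265200 m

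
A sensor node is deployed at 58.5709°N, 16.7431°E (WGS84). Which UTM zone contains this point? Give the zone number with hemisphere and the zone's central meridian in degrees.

Zone 33N, central meridian 15°

UTM zone = ⌊(λ + 180)/6⌋ + 1; 16.7431° ∈ [12°, 18°) → zone 33.
Hemisphere: N (φ ≥ 0).
Central meridian λ₀ = 6×33 − 183 = 15°.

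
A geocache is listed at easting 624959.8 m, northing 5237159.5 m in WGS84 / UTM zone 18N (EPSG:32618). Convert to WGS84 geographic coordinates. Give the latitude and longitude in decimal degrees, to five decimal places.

Zone 18N: λ₀ = -75°, k₀ = 0.9996, false easting 500000 m.
Meridian distance M = (N − FN)/k₀ = 5239255.2 m.
Inverse transverse Mercator on WGS84 gives φ = 47.27600013°, λ = -73.34780004°.

lat 47.27600°, lon -73.34780°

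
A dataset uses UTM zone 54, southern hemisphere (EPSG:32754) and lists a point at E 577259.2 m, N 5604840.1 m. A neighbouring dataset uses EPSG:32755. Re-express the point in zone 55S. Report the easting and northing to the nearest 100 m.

E 62800 m, N 5592800 m

UTM 54S → geographic: φ = -39.70279973°, λ = 141.90119981°.
UTM 55S (λ₀ = 147°) forward: E = 62780.075 m, N = 5592782.678 m.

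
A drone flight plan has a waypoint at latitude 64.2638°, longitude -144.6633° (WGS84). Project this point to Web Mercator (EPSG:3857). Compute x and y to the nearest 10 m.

x -16103840 m, y 9417070 m

Web Mercator is spherical with R = a = 6378137 m.
x = R·λ = 6378137 × -2.524850892 = -16103844.892 m.
y = R·ln tan(π/4 + φ/2) = 6378137 × 1.476461181 = 9417071.689 m.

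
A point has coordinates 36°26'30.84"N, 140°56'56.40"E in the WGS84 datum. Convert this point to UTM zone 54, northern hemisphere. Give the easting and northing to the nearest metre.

Zone 54 central meridian λ₀ = 6×54 − 183 = 141°; Δλ = -0.0510°.
Transverse Mercator on WGS84 with k₀ = 0.9996 gives E = 495429.271 m, N = 4032964.643 m.

E 495429 m, N 4032965 m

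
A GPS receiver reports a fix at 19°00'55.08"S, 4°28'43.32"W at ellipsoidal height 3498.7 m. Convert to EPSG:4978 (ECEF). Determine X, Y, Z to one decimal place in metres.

WGS84: a = 6378137 m, e² = 0.006694380; N(φ) = a/√(1−e²sin²φ) = 6380404.582 m.
X = (N+h)·cosφ·cosλ = 6017113.976 m; Y = (N+h)·cosφ·sinλ = -471306.458 m; Z = (N(1−e²)+h)·sinφ = -2066090.659 m.

X 6017114.0 m, Y -471306.5 m, Z -2066090.7 m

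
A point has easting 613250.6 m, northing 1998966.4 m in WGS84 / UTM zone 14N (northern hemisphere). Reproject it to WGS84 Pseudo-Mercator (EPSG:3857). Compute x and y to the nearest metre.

x -10901496 m, y 2046493 m

Unproject from UTM 14N (λ₀ = -99°) → φ = 18.07640016°, λ = -97.92980039°.
Web Mercator (R = 6378137 m): x = -10901495.513 m, y = 2046492.989 m.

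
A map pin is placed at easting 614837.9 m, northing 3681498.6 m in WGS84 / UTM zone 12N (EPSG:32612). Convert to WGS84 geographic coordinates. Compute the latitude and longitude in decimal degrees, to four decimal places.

Zone 12N: λ₀ = -111°, k₀ = 0.9996, false easting 500000 m.
Meridian distance M = (N − FN)/k₀ = 3682971.8 m.
Inverse transverse Mercator on WGS84 gives φ = 33.26640033°, λ = -109.76699989°.

lat 33.2664°, lon -109.7670°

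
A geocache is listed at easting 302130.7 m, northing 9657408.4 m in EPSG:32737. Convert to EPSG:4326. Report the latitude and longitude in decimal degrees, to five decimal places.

lat -3.09800°, lon 37.21950°

Zone 37S: λ₀ = 39°, k₀ = 0.9996, false easting 500000 m, false northing 10000000 m.
Meridian distance M = (N − FN)/k₀ = -342728.7 m.
Inverse transverse Mercator on WGS84 gives φ = -3.09799975°, λ = 37.21950031°.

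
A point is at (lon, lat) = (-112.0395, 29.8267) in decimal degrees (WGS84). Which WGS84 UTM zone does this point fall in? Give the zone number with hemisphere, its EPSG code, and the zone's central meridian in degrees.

Zone 12N (EPSG:32612), central meridian -111°

UTM zone = ⌊(λ + 180)/6⌋ + 1; -112.0395° ∈ [-114°, -108°) → zone 12.
Hemisphere: N (φ ≥ 0).
Central meridian λ₀ = 6×12 − 183 = -111°.
EPSG code: 32612.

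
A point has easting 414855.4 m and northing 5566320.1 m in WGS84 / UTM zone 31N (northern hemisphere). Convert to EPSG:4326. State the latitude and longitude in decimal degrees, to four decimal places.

Zone 31N: λ₀ = 3°, k₀ = 0.9996, false easting 500000 m.
Meridian distance M = (N − FN)/k₀ = 5568547.5 m.
Inverse transverse Mercator on WGS84 gives φ = 50.24289971°, λ = 1.80590000°.

lat 50.2429°, lon 1.8059°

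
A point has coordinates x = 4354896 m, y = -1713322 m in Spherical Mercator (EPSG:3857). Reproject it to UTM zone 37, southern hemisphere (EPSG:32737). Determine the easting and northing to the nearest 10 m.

Web Mercator inverse (R = 6378137 m) → φ = -15.20920394°, λ = 39.12069638°.
UTM 37S forward: E = 512963.068 m, N = 8318531.327 m.

E 512960 m, N 8318530 m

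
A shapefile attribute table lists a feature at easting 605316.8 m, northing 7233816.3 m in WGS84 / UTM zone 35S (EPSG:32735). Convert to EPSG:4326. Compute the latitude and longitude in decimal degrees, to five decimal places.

Zone 35S: λ₀ = 27°, k₀ = 0.9996, false easting 500000 m, false northing 10000000 m.
Meridian distance M = (N − FN)/k₀ = -2767290.6 m.
Inverse transverse Mercator on WGS84 gives φ = -25.00749962°, λ = 28.04369960°.

lat -25.00750°, lon 28.04370°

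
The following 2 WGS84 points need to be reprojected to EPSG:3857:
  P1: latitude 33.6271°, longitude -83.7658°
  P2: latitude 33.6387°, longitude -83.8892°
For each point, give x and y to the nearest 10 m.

P1: x -9324770 m, y 3978840 m; P2: x -9338500 m, y 3980390 m

Web Mercator: x = R·λ, y = R·ln tan(π/4+φ/2), R = 6378137 m.
P1 (33.6271°, -83.7658°) → (-9324766.202, 3978839.900) m.
P2 (33.6387°, -83.8892°) → (-9338503.027, 3980390.825) m.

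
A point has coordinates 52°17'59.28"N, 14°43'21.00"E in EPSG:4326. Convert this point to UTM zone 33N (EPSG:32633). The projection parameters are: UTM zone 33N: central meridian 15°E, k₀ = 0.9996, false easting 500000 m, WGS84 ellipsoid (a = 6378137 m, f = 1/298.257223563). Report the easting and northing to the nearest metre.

E 481077 m, N 5794420 m

Zone 33 central meridian λ₀ = 6×33 − 183 = 15°; Δλ = -0.2775°.
Transverse Mercator on WGS84 with k₀ = 0.9996 gives E = 481077.017 m, N = 5794419.932 m.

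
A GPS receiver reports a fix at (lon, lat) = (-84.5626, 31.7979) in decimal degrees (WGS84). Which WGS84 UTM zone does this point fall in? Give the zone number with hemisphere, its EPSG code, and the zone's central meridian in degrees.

UTM zone = ⌊(λ + 180)/6⌋ + 1; -84.5626° ∈ [-90°, -84°) → zone 16.
Hemisphere: N (φ ≥ 0).
Central meridian λ₀ = 6×16 − 183 = -87°.
EPSG code: 32616.

Zone 16N (EPSG:32616), central meridian -87°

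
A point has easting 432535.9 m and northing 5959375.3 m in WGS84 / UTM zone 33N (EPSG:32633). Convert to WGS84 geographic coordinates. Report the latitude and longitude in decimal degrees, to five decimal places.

lat 53.77860°, lon 13.97620°

Zone 33N: λ₀ = 15°, k₀ = 0.9996, false easting 500000 m.
Meridian distance M = (N − FN)/k₀ = 5961760.0 m.
Inverse transverse Mercator on WGS84 gives φ = 53.77859973°, λ = 13.97620050°.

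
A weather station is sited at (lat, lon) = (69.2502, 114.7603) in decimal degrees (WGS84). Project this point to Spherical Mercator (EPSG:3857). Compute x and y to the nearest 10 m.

x 12775060 m, y 10828950 m

Web Mercator is spherical with R = a = 6378137 m.
x = R·λ = 6378137 × 2.002945086 = 12775058.159 m.
y = R·ln tan(π/4 + φ/2) = 6378137 × 1.697823615 = 10828951.617 m.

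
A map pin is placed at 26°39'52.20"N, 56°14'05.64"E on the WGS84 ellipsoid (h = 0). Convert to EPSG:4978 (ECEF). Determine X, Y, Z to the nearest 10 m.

X 3170040 m, Y 4741590 m, Z 2845040 m

WGS84: a = 6378137 m, e² = 0.006694380; N(φ) = a/√(1−e²sin²φ) = 6382440.802 m.
X = (N+h)·cosφ·cosλ = 3170036.636 m; Y = (N+h)·cosφ·sinλ = 4741589.461 m; Z = (N(1−e²)+h)·sinφ = 2845044.348 m.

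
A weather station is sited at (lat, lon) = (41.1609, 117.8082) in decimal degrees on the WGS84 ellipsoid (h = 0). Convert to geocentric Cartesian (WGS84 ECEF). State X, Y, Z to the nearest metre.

X -2243392 m, Y 4253495 m, Z 4175892 m

WGS84: a = 6378137 m, e² = 0.006694380; N(φ) = a/√(1−e²sin²φ) = 6387405.382 m.
X = (N+h)·cosφ·cosλ = -2243391.742 m; Y = (N+h)·cosφ·sinλ = 4253495.395 m; Z = (N(1−e²)+h)·sinφ = 4175892.495 m.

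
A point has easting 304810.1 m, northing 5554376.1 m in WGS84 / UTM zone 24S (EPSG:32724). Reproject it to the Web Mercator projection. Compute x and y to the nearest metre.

Unproject from UTM 24S (λ₀ = -39°) → φ = -40.13829988°, λ = -41.29119994°.
Web Mercator (R = 6378137 m): x = -4596515.351 m, y = -4886060.041 m.

x -4596515 m, y -4886060 m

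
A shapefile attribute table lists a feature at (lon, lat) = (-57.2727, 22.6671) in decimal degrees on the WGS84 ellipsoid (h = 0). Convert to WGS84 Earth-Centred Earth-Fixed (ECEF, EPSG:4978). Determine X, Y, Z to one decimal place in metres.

WGS84: a = 6378137 m, e² = 0.006694380; N(φ) = a/√(1−e²sin²φ) = 6381309.985 m.
X = (N+h)·cosφ·cosλ = 3183519.641 m; Y = (N+h)·cosφ·sinλ = -4953648.071 m; Z = (N(1−e²)+h)·sinφ = 2442742.426 m.

X 3183519.6 m, Y -4953648.1 m, Z 2442742.4 m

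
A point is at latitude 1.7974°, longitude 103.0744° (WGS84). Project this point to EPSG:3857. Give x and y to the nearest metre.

Web Mercator is spherical with R = a = 6378137 m.
x = R·λ = 6378137 × 1.798987655 = 11474189.722 m.
y = R·ln tan(π/4 + φ/2) = 6378137 × 0.031375695 = 200118.479 m.

x 11474190 m, y 200118 m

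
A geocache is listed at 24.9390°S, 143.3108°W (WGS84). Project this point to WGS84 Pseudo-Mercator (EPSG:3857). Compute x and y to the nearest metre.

Web Mercator is spherical with R = a = 6378137 m.
x = R·λ = 6378137 × -2.501245314 = -15953285.281 m.
y = R·ln tan(π/4 + φ/2) = 6378137 × -0.449700909 = -2868254.007 m.

x -15953285 m, y -2868254 m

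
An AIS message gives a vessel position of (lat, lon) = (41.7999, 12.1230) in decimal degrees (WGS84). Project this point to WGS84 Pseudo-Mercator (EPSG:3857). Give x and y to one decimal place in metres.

Web Mercator is spherical with R = a = 6378137 m.
x = R·λ = 6378137 × 0.211586265 = 1349526.187 m.
y = R·ln tan(π/4 + φ/2) = 6378137 × 0.804475100 = 5131052.403 m.

x 1349526.2 m, y 5131052.4 m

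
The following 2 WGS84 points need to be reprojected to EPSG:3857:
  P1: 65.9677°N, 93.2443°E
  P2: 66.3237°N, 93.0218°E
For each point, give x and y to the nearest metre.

P1: x 10379908 m, y 9868011 m; P2: x 10355139 m, y 9966007 m

Web Mercator: x = R·λ, y = R·ln tan(π/4+φ/2), R = 6378137 m.
P1 (65.9677°, 93.2443°) → (10379907.995, 9868011.321) m.
P2 (66.3237°, 93.0218°) → (10355139.409, 9966006.513) m.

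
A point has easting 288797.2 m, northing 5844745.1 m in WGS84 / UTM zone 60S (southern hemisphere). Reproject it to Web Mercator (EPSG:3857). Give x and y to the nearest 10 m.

Unproject from UTM 60S (λ₀ = 177°) → φ = -37.52010017°, λ = 174.61009956°.
Web Mercator (R = 6378137 m): x = 19437507.370 m, y = -4511852.132 m.

x 19437510 m, y -4511850 m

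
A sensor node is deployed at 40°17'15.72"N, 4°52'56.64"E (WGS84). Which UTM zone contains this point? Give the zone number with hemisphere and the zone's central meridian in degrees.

Zone 31N, central meridian 3°

UTM zone = ⌊(λ + 180)/6⌋ + 1; 4.8824° ∈ [0°, 6°) → zone 31.
Hemisphere: N (φ ≥ 0).
Central meridian λ₀ = 6×31 − 183 = 3°.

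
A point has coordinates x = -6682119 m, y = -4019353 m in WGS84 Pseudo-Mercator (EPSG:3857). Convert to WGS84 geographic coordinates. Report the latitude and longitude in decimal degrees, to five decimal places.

lat -33.92960°, lon -60.02650°

R = 6378137 m. λ = x/R = -60.02649628°.
φ = 2·arctan(exp(y/R)) − 90° = 2·arctan(0.53250) − 90° = -33.92960046°.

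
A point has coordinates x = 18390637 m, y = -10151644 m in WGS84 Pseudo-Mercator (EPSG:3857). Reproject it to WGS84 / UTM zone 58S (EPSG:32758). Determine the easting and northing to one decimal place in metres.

Web Mercator inverse (R = 6378137 m) → φ = -66.98449940°, λ = 165.20590302°.
UTM 58S forward: E = 508983.575 m, N = 2570333.000 m.

E 508983.6 m, N 2570333.0 m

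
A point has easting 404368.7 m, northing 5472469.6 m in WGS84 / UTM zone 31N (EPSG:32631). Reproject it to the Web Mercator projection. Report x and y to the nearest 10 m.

x 187240 m, y 6342560 m

Unproject from UTM 31N (λ₀ = 3°) → φ = 49.39740037°, λ = 1.68199972°.
Web Mercator (R = 6378137 m): x = 187239.352 m, y = 6342562.919 m.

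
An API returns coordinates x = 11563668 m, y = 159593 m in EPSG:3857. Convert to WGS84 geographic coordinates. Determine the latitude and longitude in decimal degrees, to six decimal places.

lat 1.433499°, lon 103.878197°

R = 6378137 m. λ = x/R = 103.87819705°.
φ = 2·arctan(exp(y/R)) − 90° = 2·arctan(1.02534) − 90° = 1.43349873°.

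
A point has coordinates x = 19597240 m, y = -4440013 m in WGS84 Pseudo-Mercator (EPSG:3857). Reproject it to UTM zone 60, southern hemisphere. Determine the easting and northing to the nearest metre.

Web Mercator inverse (R = 6378137 m) → φ = -37.00650113°, λ = 176.04500219°.
UTM 60S forward: E = 415034.191 m, N = 5903980.206 m.

E 415034 m, N 5903980 m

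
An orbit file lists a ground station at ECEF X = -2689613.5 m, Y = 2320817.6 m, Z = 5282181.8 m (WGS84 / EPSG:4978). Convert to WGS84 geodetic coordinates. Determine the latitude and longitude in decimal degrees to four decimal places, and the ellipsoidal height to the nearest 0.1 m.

λ = atan2(Y, X) = 139.20970005°; p = √(X²+Y²) = 3552494.2 m.
Bowring's method on WGS84 (a = 6378137 m, b = 6356752.314 m) gives φ = 56.25540053°, h = 2273.175 m.

lat 56.2554°, lon 139.2097°, h 2273.2 m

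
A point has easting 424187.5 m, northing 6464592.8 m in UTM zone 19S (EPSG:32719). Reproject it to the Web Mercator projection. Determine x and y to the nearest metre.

Unproject from UTM 19S (λ₀ = -69°) → φ = -31.95209967°, λ = -69.80219956°.
Web Mercator (R = 6378137 m): x = -7770345.311 m, y = -3757024.605 m.

x -7770345 m, y -3757025 m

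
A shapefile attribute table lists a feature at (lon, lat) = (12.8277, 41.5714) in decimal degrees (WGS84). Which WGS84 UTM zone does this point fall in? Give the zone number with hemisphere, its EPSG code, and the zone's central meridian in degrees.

UTM zone = ⌊(λ + 180)/6⌋ + 1; 12.8277° ∈ [12°, 18°) → zone 33.
Hemisphere: N (φ ≥ 0).
Central meridian λ₀ = 6×33 − 183 = 15°.
EPSG code: 32633.

Zone 33N (EPSG:32633), central meridian 15°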